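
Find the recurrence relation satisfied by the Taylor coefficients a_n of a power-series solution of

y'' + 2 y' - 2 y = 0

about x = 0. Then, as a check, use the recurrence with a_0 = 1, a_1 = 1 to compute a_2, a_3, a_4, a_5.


Substitute y = sum_n a_n x^n.
y''(x) has coefficient (n+2)(n+1) a_{n+2} at x^n;
2 y'(x) has coefficient 2 (n+1) a_{n+1} at x^n;
-2 y(x) has coefficient -2 a_n at x^n.
Matching x^n: (n+2)(n+1) a_{n+2} + 2 (n+1) a_{n+1} - 2 a_n = 0.
Thus a_{n+2} = [-2 (n+1) a_{n+1} + 2 a_n] / ((n+1)(n+2)).

Check with a_0 = 1, a_1 = 1 (apply the recurrence for n = 0, 1, 2, 3): a_0 = 1, a_1 = 1, a_2 = 0, a_3 = 1/3, a_4 = -1/6, a_5 = 1/10.

a_(n+2) = [-2 (n+1) a_(n+1) + 2 a_n] / ((n+1)(n+2)); check: a_0 = 1, a_1 = 1, a_2 = 0, a_3 = 1/3, a_4 = -1/6, a_5 = 1/10


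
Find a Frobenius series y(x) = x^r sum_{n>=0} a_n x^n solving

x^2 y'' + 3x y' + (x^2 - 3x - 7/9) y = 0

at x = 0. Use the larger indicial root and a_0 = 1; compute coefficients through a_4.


Write in Frobenius form y'' + (p(x)/x) y' + (q(x)/x^2) y = 0:
  p(x) = 3,  q(x) = x^2 - 3x - 7/9.
Indicial equation: r(r-1) + (3) r + (-7/9) = 0 -> roots r_1 = 1/3, r_2 = -7/3.
Take r = r_1 = 1/3. Let y(x) = x^r sum_{n>=0} a_n x^n with a_0 = 1.
Substitute y = x^r sum a_n x^n and match x^{r+n}. The recurrence is
  D(n) a_n - 3 a_{n-1} + 1 a_{n-2} = 0,  where D(n) = (r+n)(r+n-1) + (3)(r+n) + (-7/9).
  a_n = [3 a_{n-1} - 1 a_{n-2}] / D(n).
Since the indicial polynomial factors as (r - r_1)(r - r_2), D(n) = (r_1 + n - r_1)(r_1 + n - r_2) = n(n + 8/3).
Evaluating step by step (a_0 = 1):
  n = 1: D(1) = 1(1 + 8/3) = 11/3; numerator = 3(1) = 3; a_1 = (3)/(11/3) = 9/11
  n = 2: D(2) = 2(2 + 8/3) = 28/3; numerator = 3(9/11) - 1(1) = 16/11; a_2 = (16/11)/(28/3) = 12/77
  n = 3: D(3) = 3(3 + 8/3) = 17; numerator = 3(12/77) - 1(9/11) = -27/77; a_3 = (-27/77)/(17) = -27/1309
  n = 4: D(4) = 4(4 + 8/3) = 80/3; numerator = 3(-27/1309) - 1(12/77) = -285/1309; a_4 = (-285/1309)/(80/3) = -171/20944

r = 1/3; a_0 = 1; a_1 = 9/11; a_2 = 12/77; a_3 = -27/1309; a_4 = -171/20944


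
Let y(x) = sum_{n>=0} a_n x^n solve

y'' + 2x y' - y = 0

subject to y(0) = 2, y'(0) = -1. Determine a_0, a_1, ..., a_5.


Ansatz: y(x) = sum_{n>=0} a_n x^n, so y'(x) = sum_{n>=1} n a_n x^(n-1) and y''(x) = sum_{n>=2} n(n-1) a_n x^(n-2).
Substitute into P(x) y'' + Q(x) y' + R(x) y = 0 with P(x) = 1, Q(x) = 2x, R(x) = -1, and match powers of x.
Initial conditions: a_0 = 2, a_1 = -1.
Setting the coefficient of each power of x to zero and solving order by order (substituting the coefficients already found):
  x^0: 2 a_2 - a_0 = 0  ->  2 a_2 = a_0 = 2  ->  a_2 = 1
  x^1: 6 a_3 + a_1 = 0  ->  6 a_3 = -a_1 = 1  ->  a_3 = 1/6
  x^2: 12 a_4 + 3 a_2 = 0  ->  12 a_4 = -3 a_2 = -3  ->  a_4 = -1/4
  x^3: 20 a_5 + 5 a_3 = 0  ->  20 a_5 = -5 a_3 = -5/6  ->  a_5 = -1/24
Truncated series: y(x) = 2 - x + x^2 + (1/6) x^3 - (1/4) x^4 - (1/24) x^5 + O(x^6).

a_0 = 2; a_1 = -1; a_2 = 1; a_3 = 1/6; a_4 = -1/4; a_5 = -1/24


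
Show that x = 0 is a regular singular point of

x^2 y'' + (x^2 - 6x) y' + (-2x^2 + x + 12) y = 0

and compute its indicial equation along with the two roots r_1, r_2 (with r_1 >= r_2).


Divide by x^2 to reach normal form y'' + P_1(x) y' + P_2(x) y = 0 with P_1(x) = 1 - 6/x and P_2(x) = -2 + 1/x + 12/x^2.
x = 0 is a singular point because the y'-coefficient 1 - 6/x has a pole at x = 0 and the y-coefficient -2 + 1/x + 12/x^2 has a pole at x = 0.
It is a regular singular point because x P_1(x) = p(x) = x - 6 and x^2 P_2(x) = q(x) = -2x^2 + x + 12 are polynomials, hence analytic at x = 0.
p(0) = -6,  q(0) = 12.
Indicial equation: r(r-1) + p(0) r + q(0) = 0, i.e. r^2 + (p(0) - 1) r + q(0) = 0, i.e. r^2 - 7 r + 12 = 0.
Discriminant: (-7)^2 - 4(12) = 1, so r = (7 ± 1)/2.
Solving: r_1 = 4, r_2 = 3.

indicial: r^2 - 7 r + 12 = 0; roots r_1 = 4, r_2 = 3


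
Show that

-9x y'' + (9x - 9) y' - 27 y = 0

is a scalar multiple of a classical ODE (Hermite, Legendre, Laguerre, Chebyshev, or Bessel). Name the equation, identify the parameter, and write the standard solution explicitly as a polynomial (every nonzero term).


All three coefficients share the factor -9; dividing through by -9 gives  x y'' + (1 - x) y' + 3 y = 0.
This matches the Laguerre equation x y'' + (1 - x) y' + n y = 0 with n = 3; the polynomial solution is L_3(x).
With y = sum_k a_k x^k, matching x^k gives (k+1)k a_{k+1} + (k+1) a_{k+1} - k a_k + n a_k = 0, i.e. (k+1)^2 a_{k+1} = (k - n) a_k = (k - 3) a_k. The right side vanishes at k = 3, so the series terminates at degree 3.
Standard normalization L_n(0) = 1 gives a_0 = 1. Work upward with a_{k+1} = (k - 3) a_k / (k+1)^2:
  a_1 = (0 - 3)(1) / 1^2 = -3/1 = -3
  a_2 = (1 - 3)(-3) / 2^2 = 6/4 = 3/2
  a_3 = (2 - 3)(3/2) / 3^2 = (-3/2)/9 = -1/6
Hence L_3(x) = -x^3/6 + 3 x^2/2 - 3 x + 1.

L_3(x); series = -x^3/6 + 3 x^2/2 - 3 x + 1


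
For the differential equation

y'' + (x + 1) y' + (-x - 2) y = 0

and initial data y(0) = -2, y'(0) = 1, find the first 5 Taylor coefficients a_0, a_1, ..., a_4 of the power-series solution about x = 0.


Ansatz: y(x) = sum_{n>=0} a_n x^n, so y'(x) = sum_{n>=1} n a_n x^(n-1) and y''(x) = sum_{n>=2} n(n-1) a_n x^(n-2).
Substitute into P(x) y'' + Q(x) y' + R(x) y = 0 with P(x) = 1, Q(x) = x + 1, R(x) = -x - 2, and match powers of x.
Initial conditions: a_0 = -2, a_1 = 1.
Setting the coefficient of each power of x to zero and solving order by order (substituting the coefficients already found):
  x^0: 2 a_2 + a_1 - 2 a_0 = 0  ->  2 a_2 = -a_1 + 2 a_0 = -5  ->  a_2 = -5/2
  x^1: 6 a_3 + 2 a_2 - a_1 - a_0 = 0  ->  6 a_3 = -2 a_2 + a_1 + a_0 = 4  ->  a_3 = 2/3
  x^2: 12 a_4 + 3 a_3 - a_1 = 0  ->  12 a_4 = -3 a_3 + a_1 = -1  ->  a_4 = -1/12
Truncated series: y(x) = -2 + x - (5/2) x^2 + (2/3) x^3 - (1/12) x^4 + O(x^5).

a_0 = -2; a_1 = 1; a_2 = -5/2; a_3 = 2/3; a_4 = -1/12


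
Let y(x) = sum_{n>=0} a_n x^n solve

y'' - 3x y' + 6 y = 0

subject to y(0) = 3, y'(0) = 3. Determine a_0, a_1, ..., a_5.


Ansatz: y(x) = sum_{n>=0} a_n x^n, so y'(x) = sum_{n>=1} n a_n x^(n-1) and y''(x) = sum_{n>=2} n(n-1) a_n x^(n-2).
Substitute into P(x) y'' + Q(x) y' + R(x) y = 0 with P(x) = 1, Q(x) = -3x, R(x) = 6, and match powers of x.
Initial conditions: a_0 = 3, a_1 = 3.
Setting the coefficient of each power of x to zero and solving order by order (substituting the coefficients already found):
  x^0: 2 a_2 + 6 a_0 = 0  ->  2 a_2 = -6 a_0 = -18  ->  a_2 = -9
  x^1: 6 a_3 + 3 a_1 = 0  ->  6 a_3 = -3 a_1 = -9  ->  a_3 = -3/2
  x^2: 12 a_4 = 0  ->  a_4 = 0
  x^3: 20 a_5 - 3 a_3 = 0  ->  20 a_5 = 3 a_3 = -9/2  ->  a_5 = -9/40
Truncated series: y(x) = 3 + 3 x - 9 x^2 - (3/2) x^3 - (9/40) x^5 + O(x^6).

a_0 = 3; a_1 = 3; a_2 = -9; a_3 = -3/2; a_4 = 0; a_5 = -9/40


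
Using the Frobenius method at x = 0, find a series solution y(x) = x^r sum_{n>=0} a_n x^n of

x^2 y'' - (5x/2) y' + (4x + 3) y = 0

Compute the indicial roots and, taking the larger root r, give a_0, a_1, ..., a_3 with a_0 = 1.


Write in Frobenius form y'' + (p(x)/x) y' + (q(x)/x^2) y = 0:
  p(x) = -5/2,  q(x) = 4x + 3.
Indicial equation: r(r-1) + (-5/2) r + (3) = 0 -> roots r_1 = 2, r_2 = 3/2.
Take r = r_1 = 2. Let y(x) = x^r sum_{n>=0} a_n x^n with a_0 = 1.
Substitute y = x^r sum a_n x^n and match x^{r+n}. The recurrence is
  D(n) a_n + 4 a_{n-1} = 0,  where D(n) = (r+n)(r+n-1) + (-5/2)(r+n) + (3).
  a_n = -4 / D(n) * a_{n-1}.
Since the indicial polynomial factors as (r - r_1)(r - r_2), D(n) = (r_1 + n - r_1)(r_1 + n - r_2) = n(n + 1/2).
Evaluating step by step (a_0 = 1):
  n = 1: D(1) = 1(1 + 1/2) = 3/2; numerator = -4(1) = -4; a_1 = (-4)/(3/2) = -8/3
  n = 2: D(2) = 2(2 + 1/2) = 5; numerator = -4(-8/3) = 32/3; a_2 = (32/3)/(5) = 32/15
  n = 3: D(3) = 3(3 + 1/2) = 21/2; numerator = -4(32/15) = -128/15; a_3 = (-128/15)/(21/2) = -256/315

r = 2; a_0 = 1; a_1 = -8/3; a_2 = 32/15; a_3 = -256/315


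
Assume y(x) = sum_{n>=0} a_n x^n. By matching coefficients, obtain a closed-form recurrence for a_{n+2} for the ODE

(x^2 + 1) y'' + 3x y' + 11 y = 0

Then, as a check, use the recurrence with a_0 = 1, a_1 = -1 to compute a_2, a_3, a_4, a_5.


Substitute y = sum_n a_n x^n.
(1 + 1 x^2) y'' contributes (n+2)(n+1) a_{n+2} + n(n-1) a_n at x^n.
3 x y'(x) contributes 3 n a_n at x^n.
11 y(x) contributes 11 a_n at x^n.
Matching x^n: (n+2)(n+1) a_{n+2} + (n(n-1) + 3 n + 11) a_n = 0.
Thus a_{n+2} = (-n(n-1) - 3 n - 11) / ((n+1)(n+2)) * a_n.

Check with a_0 = 1, a_1 = -1 (apply the recurrence for n = 0, 1, 2, 3): a_0 = 1, a_1 = -1, a_2 = -11/2, a_3 = 7/3, a_4 = 209/24, a_5 = -91/30.

a_(n+2) = (-n(n-1) - 3 n - 11) / ((n+1)(n+2)) * a_n; check: a_0 = 1, a_1 = -1, a_2 = -11/2, a_3 = 7/3, a_4 = 209/24, a_5 = -91/30


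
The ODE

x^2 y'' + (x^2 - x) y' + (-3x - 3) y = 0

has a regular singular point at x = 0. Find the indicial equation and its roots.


Divide by x^2 to reach normal form y'' + P_1(x) y' + P_2(x) y = 0 with P_1(x) = 1 - 1/x and P_2(x) = -3/x - 3/x^2.
x = 0 is a singular point because the y'-coefficient 1 - 1/x has a pole at x = 0 and the y-coefficient -3/x - 3/x^2 has a pole at x = 0.
It is a regular singular point because x P_1(x) = p(x) = x - 1 and x^2 P_2(x) = q(x) = -3x - 3 are polynomials, hence analytic at x = 0.
p(0) = -1,  q(0) = -3.
Indicial equation: r(r-1) + p(0) r + q(0) = 0, i.e. r^2 + (p(0) - 1) r + q(0) = 0, i.e. r^2 - 2 r - 3 = 0.
Discriminant: (-2)^2 - 4(-3) = 16, so r = (2 ± 4)/2.
Solving: r_1 = 3, r_2 = -1.

indicial: r^2 - 2 r - 3 = 0; roots r_1 = 3, r_2 = -1


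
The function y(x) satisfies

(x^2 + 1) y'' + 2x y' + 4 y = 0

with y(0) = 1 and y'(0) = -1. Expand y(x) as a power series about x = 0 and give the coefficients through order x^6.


Ansatz: y(x) = sum_{n>=0} a_n x^n, so y'(x) = sum_{n>=1} n a_n x^(n-1) and y''(x) = sum_{n>=2} n(n-1) a_n x^(n-2).
Substitute into P(x) y'' + Q(x) y' + R(x) y = 0 with P(x) = x^2 + 1, Q(x) = 2x, R(x) = 4, and match powers of x.
Initial conditions: a_0 = 1, a_1 = -1.
Setting the coefficient of each power of x to zero and solving order by order (substituting the coefficients already found):
  x^0: 2 a_2 + 4 a_0 = 0  ->  2 a_2 = -4 a_0 = -4  ->  a_2 = -2
  x^1: 6 a_3 + 6 a_1 = 0  ->  6 a_3 = -6 a_1 = 6  ->  a_3 = 1
  x^2: 12 a_4 + 10 a_2 = 0  ->  12 a_4 = -10 a_2 = 20  ->  a_4 = 5/3
  x^3: 20 a_5 + 16 a_3 = 0  ->  20 a_5 = -16 a_3 = -16  ->  a_5 = -4/5
  x^4: 30 a_6 + 24 a_4 = 0  ->  30 a_6 = -24 a_4 = -40  ->  a_6 = -4/3
Truncated series: y(x) = 1 - x - 2 x^2 + x^3 + (5/3) x^4 - (4/5) x^5 - (4/3) x^6 + O(x^7).

a_0 = 1; a_1 = -1; a_2 = -2; a_3 = 1; a_4 = 5/3; a_5 = -4/5; a_6 = -4/3


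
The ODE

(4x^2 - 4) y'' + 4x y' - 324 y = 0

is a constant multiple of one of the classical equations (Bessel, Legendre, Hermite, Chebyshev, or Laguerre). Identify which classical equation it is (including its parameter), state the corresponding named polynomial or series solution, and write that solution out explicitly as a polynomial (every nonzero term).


All three coefficients share the factor -4; dividing through by -4 gives  (1 - x^2) y'' - x y' + 81 y = 0.
This matches the Chebyshev equation (1 - x^2) y'' - x y' + n^2 y = 0 (note the -x y' term, not -2x y') with n^2 = 81, so n = 9; the polynomial solution is T_9(x).
With y = sum_k a_k x^k, matching x^k gives (k+2)(k+1) a_{k+2} = (k^2 - n^2) a_k = (k - 9)(k + 9) a_k. The right side vanishes at k = 9, so the series with the parity of 9 terminates at degree 9.
Standard normalization: leading coefficient of T_n is 2^(n-1), so a_9 = 2^8 = 256. Work downward with a_k = (k+1)(k+2) a_{k+2} / ((k - 9)(k + 9)):
  a_7 = (8)(9)(256) / ((7 - 9)(7 + 9)) = 18432/(-32) = -576
  a_5 = (6)(7)(-576) / ((5 - 9)(5 + 9)) = -24192/(-56) = 432
  a_3 = (4)(5)(432) / ((3 - 9)(3 + 9)) = 8640/(-72) = -120
  a_1 = (2)(3)(-120) / ((1 - 9)(1 + 9)) = -720/(-80) = 9
Hence T_9(x) = 256 x^9 - 576 x^7 + 432 x^5 - 120 x^3 + 9 x.

T_9(x); series = 256 x^9 - 576 x^7 + 432 x^5 - 120 x^3 + 9 x


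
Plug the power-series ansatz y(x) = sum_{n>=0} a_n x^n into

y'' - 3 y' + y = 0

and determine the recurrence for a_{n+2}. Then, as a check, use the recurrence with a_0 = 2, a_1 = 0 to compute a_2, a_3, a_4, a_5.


Substitute y = sum_n a_n x^n.
y''(x) has coefficient (n+2)(n+1) a_{n+2} at x^n;
-3 y'(x) has coefficient -3 (n+1) a_{n+1} at x^n;
y(x) has coefficient 1 a_n at x^n.
Matching x^n: (n+2)(n+1) a_{n+2} - 3 (n+1) a_{n+1} + 1 a_n = 0.
Thus a_{n+2} = [3 (n+1) a_{n+1} - 1 a_n] / ((n+1)(n+2)).

Check with a_0 = 2, a_1 = 0 (apply the recurrence for n = 0, 1, 2, 3): a_0 = 2, a_1 = 0, a_2 = -1, a_3 = -1, a_4 = -2/3, a_5 = -7/20.

a_(n+2) = [3 (n+1) a_(n+1) - 1 a_n] / ((n+1)(n+2)); check: a_0 = 2, a_1 = 0, a_2 = -1, a_3 = -1, a_4 = -2/3, a_5 = -7/20


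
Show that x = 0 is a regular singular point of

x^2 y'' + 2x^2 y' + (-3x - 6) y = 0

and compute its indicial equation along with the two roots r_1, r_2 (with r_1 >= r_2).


Divide by x^2 to reach normal form y'' + P_1(x) y' + P_2(x) y = 0 with P_1(x) = 2 and P_2(x) = -3/x - 6/x^2.
x = 0 is a singular point because the y-coefficient -3/x - 6/x^2 has a pole at x = 0.
It is a regular singular point because x P_1(x) = p(x) = 2x and x^2 P_2(x) = q(x) = -3x - 6 are polynomials, hence analytic at x = 0.
p(0) = 0,  q(0) = -6.
Indicial equation: r(r-1) + p(0) r + q(0) = 0, i.e. r^2 + (p(0) - 1) r + q(0) = 0, i.e. r^2 - 1 r - 6 = 0.
Discriminant: (-1)^2 - 4(-6) = 25, so r = (1 ± 5)/2.
Solving: r_1 = 3, r_2 = -2.

indicial: r^2 - 1 r - 6 = 0; roots r_1 = 3, r_2 = -2


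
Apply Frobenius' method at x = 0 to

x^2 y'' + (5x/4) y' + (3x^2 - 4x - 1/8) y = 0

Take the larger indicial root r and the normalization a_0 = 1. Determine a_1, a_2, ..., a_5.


Write in Frobenius form y'' + (p(x)/x) y' + (q(x)/x^2) y = 0:
  p(x) = 5/4,  q(x) = 3x^2 - 4x - 1/8.
Indicial equation: r(r-1) + (5/4) r + (-1/8) = 0 -> roots r_1 = 1/4, r_2 = -1/2.
Take r = r_1 = 1/4. Let y(x) = x^r sum_{n>=0} a_n x^n with a_0 = 1.
Substitute y = x^r sum a_n x^n and match x^{r+n}. The recurrence is
  D(n) a_n - 4 a_{n-1} + 3 a_{n-2} = 0,  where D(n) = (r+n)(r+n-1) + (5/4)(r+n) + (-1/8).
  a_n = [4 a_{n-1} - 3 a_{n-2}] / D(n).
Since the indicial polynomial factors as (r - r_1)(r - r_2), D(n) = (r_1 + n - r_1)(r_1 + n - r_2) = n(n + 3/4).
Evaluating step by step (a_0 = 1):
  n = 1: D(1) = 1(1 + 3/4) = 7/4; numerator = 4(1) = 4; a_1 = (4)/(7/4) = 16/7
  n = 2: D(2) = 2(2 + 3/4) = 11/2; numerator = 4(16/7) - 3(1) = 43/7; a_2 = (43/7)/(11/2) = 86/77
  n = 3: D(3) = 3(3 + 3/4) = 45/4; numerator = 4(86/77) - 3(16/7) = -184/77; a_3 = (-184/77)/(45/4) = -736/3465
  n = 4: D(4) = 4(4 + 3/4) = 19; numerator = 4(-736/3465) - 3(86/77) = -14554/3465; a_4 = (-14554/3465)/(19) = -766/3465
  n = 5: D(5) = 5(5 + 3/4) = 115/4; numerator = 4(-766/3465) - 3(-736/3465) = -856/3465; a_5 = (-856/3465)/(115/4) = -3424/398475

r = 1/4; a_0 = 1; a_1 = 16/7; a_2 = 86/77; a_3 = -736/3465; a_4 = -766/3465; a_5 = -3424/398475


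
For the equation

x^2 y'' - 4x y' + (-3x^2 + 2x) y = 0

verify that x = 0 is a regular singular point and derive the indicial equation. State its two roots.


Divide by x^2 to reach normal form y'' + P_1(x) y' + P_2(x) y = 0 with P_1(x) = -4/x and P_2(x) = -3 + 2/x.
x = 0 is a singular point because the y'-coefficient -4/x has a pole at x = 0 and the y-coefficient -3 + 2/x has a pole at x = 0.
It is a regular singular point because x P_1(x) = p(x) = -4 and x^2 P_2(x) = q(x) = -3x^2 + 2x are polynomials, hence analytic at x = 0.
p(0) = -4,  q(0) = 0.
Indicial equation: r(r-1) + p(0) r + q(0) = 0, i.e. r^2 + (p(0) - 1) r + q(0) = 0, i.e. r^2 - 5 r = 0.
Discriminant: (-5)^2 - 4(0) = 25, so r = (5 ± 5)/2.
Solving: r_1 = 5, r_2 = 0.

indicial: r^2 - 5 r = 0; roots r_1 = 5, r_2 = 0


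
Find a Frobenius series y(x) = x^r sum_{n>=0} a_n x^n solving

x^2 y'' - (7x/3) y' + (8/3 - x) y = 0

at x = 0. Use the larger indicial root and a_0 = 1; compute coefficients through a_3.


Write in Frobenius form y'' + (p(x)/x) y' + (q(x)/x^2) y = 0:
  p(x) = -7/3,  q(x) = 8/3 - x.
Indicial equation: r(r-1) + (-7/3) r + (8/3) = 0 -> roots r_1 = 2, r_2 = 4/3.
Take r = r_1 = 2. Let y(x) = x^r sum_{n>=0} a_n x^n with a_0 = 1.
Substitute y = x^r sum a_n x^n and match x^{r+n}. The recurrence is
  D(n) a_n - 1 a_{n-1} = 0,  where D(n) = (r+n)(r+n-1) + (-7/3)(r+n) + (8/3).
  a_n = 1 / D(n) * a_{n-1}.
Since the indicial polynomial factors as (r - r_1)(r - r_2), D(n) = (r_1 + n - r_1)(r_1 + n - r_2) = n(n + 2/3).
Evaluating step by step (a_0 = 1):
  n = 1: D(1) = 1(1 + 2/3) = 5/3; numerator = 1(1) = 1; a_1 = (1)/(5/3) = 3/5
  n = 2: D(2) = 2(2 + 2/3) = 16/3; numerator = 1(3/5) = 3/5; a_2 = (3/5)/(16/3) = 9/80
  n = 3: D(3) = 3(3 + 2/3) = 11; numerator = 1(9/80) = 9/80; a_3 = (9/80)/(11) = 9/880

r = 2; a_0 = 1; a_1 = 3/5; a_2 = 9/80; a_3 = 9/880


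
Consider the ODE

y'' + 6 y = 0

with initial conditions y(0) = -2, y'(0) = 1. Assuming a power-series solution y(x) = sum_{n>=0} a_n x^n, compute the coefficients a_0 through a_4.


Ansatz: y(x) = sum_{n>=0} a_n x^n, so y'(x) = sum_{n>=1} n a_n x^(n-1) and y''(x) = sum_{n>=2} n(n-1) a_n x^(n-2).
Substitute into P(x) y'' + Q(x) y' + R(x) y = 0 with P(x) = 1, Q(x) = 0, R(x) = 6, and match powers of x.
Initial conditions: a_0 = -2, a_1 = 1.
Setting the coefficient of each power of x to zero and solving order by order (substituting the coefficients already found):
  x^0: 2 a_2 + 6 a_0 = 0  ->  2 a_2 = -6 a_0 = 12  ->  a_2 = 6
  x^1: 6 a_3 + 6 a_1 = 0  ->  6 a_3 = -6 a_1 = -6  ->  a_3 = -1
  x^2: 12 a_4 + 6 a_2 = 0  ->  12 a_4 = -6 a_2 = -36  ->  a_4 = -3
Truncated series: y(x) = -2 + x + 6 x^2 - x^3 - 3 x^4 + O(x^5).

a_0 = -2; a_1 = 1; a_2 = 6; a_3 = -1; a_4 = -3


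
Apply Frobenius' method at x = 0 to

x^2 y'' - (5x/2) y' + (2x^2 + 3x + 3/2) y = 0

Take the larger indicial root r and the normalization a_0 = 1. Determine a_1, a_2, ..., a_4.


Write in Frobenius form y'' + (p(x)/x) y' + (q(x)/x^2) y = 0:
  p(x) = -5/2,  q(x) = 2x^2 + 3x + 3/2.
Indicial equation: r(r-1) + (-5/2) r + (3/2) = 0 -> roots r_1 = 3, r_2 = 1/2.
Take r = r_1 = 3. Let y(x) = x^r sum_{n>=0} a_n x^n with a_0 = 1.
Substitute y = x^r sum a_n x^n and match x^{r+n}. The recurrence is
  D(n) a_n + 3 a_{n-1} + 2 a_{n-2} = 0,  where D(n) = (r+n)(r+n-1) + (-5/2)(r+n) + (3/2).
  a_n = [-3 a_{n-1} - 2 a_{n-2}] / D(n).
Since the indicial polynomial factors as (r - r_1)(r - r_2), D(n) = (r_1 + n - r_1)(r_1 + n - r_2) = n(n + 5/2).
Evaluating step by step (a_0 = 1):
  n = 1: D(1) = 1(1 + 5/2) = 7/2; numerator = -3(1) = -3; a_1 = (-3)/(7/2) = -6/7
  n = 2: D(2) = 2(2 + 5/2) = 9; numerator = -3(-6/7) - 2(1) = 4/7; a_2 = (4/7)/(9) = 4/63
  n = 3: D(3) = 3(3 + 5/2) = 33/2; numerator = -3(4/63) - 2(-6/7) = 32/21; a_3 = (32/21)/(33/2) = 64/693
  n = 4: D(4) = 4(4 + 5/2) = 26; numerator = -3(64/693) - 2(4/63) = -40/99; a_4 = (-40/99)/(26) = -20/1287

r = 3; a_0 = 1; a_1 = -6/7; a_2 = 4/63; a_3 = 64/693; a_4 = -20/1287


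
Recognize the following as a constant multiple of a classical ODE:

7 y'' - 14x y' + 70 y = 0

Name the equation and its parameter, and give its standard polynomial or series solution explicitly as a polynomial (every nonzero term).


All three coefficients share the factor 7; dividing through by 7 gives  y'' - 2x y' + 10 y = 0.
This matches the Hermite equation y'' - 2x y' + 2n y = 0 with 2n = 10, so n = 5; the polynomial solution is H_5(x).
With y = sum_k a_k x^k, matching x^k gives (k+2)(k+1) a_{k+2} = 2(k - n) a_k = 2(k - 5) a_k. The right side vanishes at k = 5, so the series with the parity of 5 terminates at degree 5.
Standard normalization: leading coefficient of H_n is 2^n, so a_5 = 2^5 = 32. Work downward with a_k = (k+1)(k+2) a_{k+2} / (2(k - n)):
  a_3 = (4)(5)(32) / (2(3 - 5)) = 640/(-4) = -160
  a_1 = (2)(3)(-160) / (2(1 - 5)) = -960/(-8) = 120
Hence H_5(x) = 32 x^5 - 160 x^3 + 120 x.

H_5(x); series = 32 x^5 - 160 x^3 + 120 x


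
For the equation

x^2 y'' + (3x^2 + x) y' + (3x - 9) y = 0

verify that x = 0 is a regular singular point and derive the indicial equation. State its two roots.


Divide by x^2 to reach normal form y'' + P_1(x) y' + P_2(x) y = 0 with P_1(x) = 3 + 1/x and P_2(x) = 3/x - 9/x^2.
x = 0 is a singular point because the y'-coefficient 3 + 1/x has a pole at x = 0 and the y-coefficient 3/x - 9/x^2 has a pole at x = 0.
It is a regular singular point because x P_1(x) = p(x) = 3x + 1 and x^2 P_2(x) = q(x) = 3x - 9 are polynomials, hence analytic at x = 0.
p(0) = 1,  q(0) = -9.
Indicial equation: r(r-1) + p(0) r + q(0) = 0, i.e. r^2 + (p(0) - 1) r + q(0) = 0, i.e. r^2 - 9 = 0.
Discriminant: (0)^2 - 4(-9) = 36, so r = (0 ± 6)/2.
Solving: r_1 = 3, r_2 = -3.

indicial: r^2 - 9 = 0; roots r_1 = 3, r_2 = -3


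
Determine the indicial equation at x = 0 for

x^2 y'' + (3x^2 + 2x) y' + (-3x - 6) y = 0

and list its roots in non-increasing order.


Divide by x^2 to reach normal form y'' + P_1(x) y' + P_2(x) y = 0 with P_1(x) = 3 + 2/x and P_2(x) = -3/x - 6/x^2.
x = 0 is a singular point because the y'-coefficient 3 + 2/x has a pole at x = 0 and the y-coefficient -3/x - 6/x^2 has a pole at x = 0.
It is a regular singular point because x P_1(x) = p(x) = 3x + 2 and x^2 P_2(x) = q(x) = -3x - 6 are polynomials, hence analytic at x = 0.
p(0) = 2,  q(0) = -6.
Indicial equation: r(r-1) + p(0) r + q(0) = 0, i.e. r^2 + (p(0) - 1) r + q(0) = 0, i.e. r^2 + 1 r - 6 = 0.
Discriminant: (1)^2 - 4(-6) = 25, so r = (-1 ± 5)/2.
Solving: r_1 = 2, r_2 = -3.

indicial: r^2 + 1 r - 6 = 0; roots r_1 = 2, r_2 = -3


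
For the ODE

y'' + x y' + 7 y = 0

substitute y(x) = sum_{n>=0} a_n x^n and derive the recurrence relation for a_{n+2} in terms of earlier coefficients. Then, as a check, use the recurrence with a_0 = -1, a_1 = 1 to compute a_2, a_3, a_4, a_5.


Substitute y = sum_n a_n x^n.
y''(x) has coefficient (n+2)(n+1) a_{n+2} at x^n;
x y'(x) has coefficient n a_n at x^n (shift);
7 y(x) has coefficient 7 a_n at x^n.
Matching x^n: (n+2)(n+1) a_{n+2} + (n + 7) a_n = 0.
Thus a_{n+2} = (-n - 7) / ((n+1)(n+2)) * a_n.

Check with a_0 = -1, a_1 = 1 (apply the recurrence for n = 0, 1, 2, 3): a_0 = -1, a_1 = 1, a_2 = 7/2, a_3 = -4/3, a_4 = -21/8, a_5 = 2/3.

a_(n+2) = (-n - 7) / ((n+1)(n+2)) * a_n; check: a_0 = -1, a_1 = 1, a_2 = 7/2, a_3 = -4/3, a_4 = -21/8, a_5 = 2/3


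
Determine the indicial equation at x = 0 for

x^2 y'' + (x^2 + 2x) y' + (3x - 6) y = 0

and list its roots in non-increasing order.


Divide by x^2 to reach normal form y'' + P_1(x) y' + P_2(x) y = 0 with P_1(x) = 1 + 2/x and P_2(x) = 3/x - 6/x^2.
x = 0 is a singular point because the y'-coefficient 1 + 2/x has a pole at x = 0 and the y-coefficient 3/x - 6/x^2 has a pole at x = 0.
It is a regular singular point because x P_1(x) = p(x) = x + 2 and x^2 P_2(x) = q(x) = 3x - 6 are polynomials, hence analytic at x = 0.
p(0) = 2,  q(0) = -6.
Indicial equation: r(r-1) + p(0) r + q(0) = 0, i.e. r^2 + (p(0) - 1) r + q(0) = 0, i.e. r^2 + 1 r - 6 = 0.
Discriminant: (1)^2 - 4(-6) = 25, so r = (-1 ± 5)/2.
Solving: r_1 = 2, r_2 = -3.

indicial: r^2 + 1 r - 6 = 0; roots r_1 = 2, r_2 = -3


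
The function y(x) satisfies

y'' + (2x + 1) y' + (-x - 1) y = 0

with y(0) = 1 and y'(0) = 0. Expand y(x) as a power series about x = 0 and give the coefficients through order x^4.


Ansatz: y(x) = sum_{n>=0} a_n x^n, so y'(x) = sum_{n>=1} n a_n x^(n-1) and y''(x) = sum_{n>=2} n(n-1) a_n x^(n-2).
Substitute into P(x) y'' + Q(x) y' + R(x) y = 0 with P(x) = 1, Q(x) = 2x + 1, R(x) = -x - 1, and match powers of x.
Initial conditions: a_0 = 1, a_1 = 0.
Setting the coefficient of each power of x to zero and solving order by order (substituting the coefficients already found):
  x^0: 2 a_2 + a_1 - a_0 = 0  ->  2 a_2 = -a_1 + a_0 = 1  ->  a_2 = 1/2
  x^1: 6 a_3 + 2 a_2 + a_1 - a_0 = 0  ->  6 a_3 = -2 a_2 - a_1 + a_0 = 0  ->  a_3 = 0
  x^2: 12 a_4 + 3 a_3 + 3 a_2 - a_1 = 0  ->  12 a_4 = -3 a_3 - 3 a_2 + a_1 = -3/2  ->  a_4 = -1/8
Truncated series: y(x) = 1 + (1/2) x^2 - (1/8) x^4 + O(x^5).

a_0 = 1; a_1 = 0; a_2 = 1/2; a_3 = 0; a_4 = -1/8


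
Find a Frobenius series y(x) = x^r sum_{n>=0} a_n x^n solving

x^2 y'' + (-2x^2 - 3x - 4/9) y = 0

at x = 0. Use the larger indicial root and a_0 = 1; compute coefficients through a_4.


Write in Frobenius form y'' + (p(x)/x) y' + (q(x)/x^2) y = 0:
  p(x) = 0,  q(x) = -2x^2 - 3x - 4/9.
Indicial equation: r(r-1) + (0) r + (-4/9) = 0 -> roots r_1 = 4/3, r_2 = -1/3.
Take r = r_1 = 4/3. Let y(x) = x^r sum_{n>=0} a_n x^n with a_0 = 1.
Substitute y = x^r sum a_n x^n and match x^{r+n}. The recurrence is
  D(n) a_n - 3 a_{n-1} - 2 a_{n-2} = 0,  where D(n) = (r+n)(r+n-1) + (0)(r+n) + (-4/9).
  a_n = [3 a_{n-1} + 2 a_{n-2}] / D(n).
Since the indicial polynomial factors as (r - r_1)(r - r_2), D(n) = (r_1 + n - r_1)(r_1 + n - r_2) = n(n + 5/3).
Evaluating step by step (a_0 = 1):
  n = 1: D(1) = 1(1 + 5/3) = 8/3; numerator = 3(1) = 3; a_1 = (3)/(8/3) = 9/8
  n = 2: D(2) = 2(2 + 5/3) = 22/3; numerator = 3(9/8) + 2(1) = 43/8; a_2 = (43/8)/(22/3) = 129/176
  n = 3: D(3) = 3(3 + 5/3) = 14; numerator = 3(129/176) + 2(9/8) = 783/176; a_3 = (783/176)/(14) = 783/2464
  n = 4: D(4) = 4(4 + 5/3) = 68/3; numerator = 3(783/2464) + 2(129/176) = 5961/2464; a_4 = (5961/2464)/(68/3) = 17883/167552

r = 4/3; a_0 = 1; a_1 = 9/8; a_2 = 129/176; a_3 = 783/2464; a_4 = 17883/167552


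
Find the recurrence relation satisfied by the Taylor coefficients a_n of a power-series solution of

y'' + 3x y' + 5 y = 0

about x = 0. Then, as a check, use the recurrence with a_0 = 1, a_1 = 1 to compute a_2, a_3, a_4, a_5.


Substitute y = sum_n a_n x^n.
y''(x) has coefficient (n+2)(n+1) a_{n+2} at x^n;
3 x y'(x) has coefficient 3 n a_n at x^n (shift);
5 y(x) has coefficient 5 a_n at x^n.
Matching x^n: (n+2)(n+1) a_{n+2} + (3n + 5) a_n = 0.
Thus a_{n+2} = (-3n - 5) / ((n+1)(n+2)) * a_n.

Check with a_0 = 1, a_1 = 1 (apply the recurrence for n = 0, 1, 2, 3): a_0 = 1, a_1 = 1, a_2 = -5/2, a_3 = -4/3, a_4 = 55/24, a_5 = 14/15.

a_(n+2) = (-3n - 5) / ((n+1)(n+2)) * a_n; check: a_0 = 1, a_1 = 1, a_2 = -5/2, a_3 = -4/3, a_4 = 55/24, a_5 = 14/15


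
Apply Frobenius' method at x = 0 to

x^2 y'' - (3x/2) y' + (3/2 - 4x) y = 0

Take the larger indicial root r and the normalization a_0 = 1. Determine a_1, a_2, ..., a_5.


Write in Frobenius form y'' + (p(x)/x) y' + (q(x)/x^2) y = 0:
  p(x) = -3/2,  q(x) = 3/2 - 4x.
Indicial equation: r(r-1) + (-3/2) r + (3/2) = 0 -> roots r_1 = 3/2, r_2 = 1.
Take r = r_1 = 3/2. Let y(x) = x^r sum_{n>=0} a_n x^n with a_0 = 1.
Substitute y = x^r sum a_n x^n and match x^{r+n}. The recurrence is
  D(n) a_n - 4 a_{n-1} = 0,  where D(n) = (r+n)(r+n-1) + (-3/2)(r+n) + (3/2).
  a_n = 4 / D(n) * a_{n-1}.
Since the indicial polynomial factors as (r - r_1)(r - r_2), D(n) = (r_1 + n - r_1)(r_1 + n - r_2) = n(n + 1/2).
Evaluating step by step (a_0 = 1):
  n = 1: D(1) = 1(1 + 1/2) = 3/2; numerator = 4(1) = 4; a_1 = (4)/(3/2) = 8/3
  n = 2: D(2) = 2(2 + 1/2) = 5; numerator = 4(8/3) = 32/3; a_2 = (32/3)/(5) = 32/15
  n = 3: D(3) = 3(3 + 1/2) = 21/2; numerator = 4(32/15) = 128/15; a_3 = (128/15)/(21/2) = 256/315
  n = 4: D(4) = 4(4 + 1/2) = 18; numerator = 4(256/315) = 1024/315; a_4 = (1024/315)/(18) = 512/2835
  n = 5: D(5) = 5(5 + 1/2) = 55/2; numerator = 4(512/2835) = 2048/2835; a_5 = (2048/2835)/(55/2) = 4096/155925

r = 3/2; a_0 = 1; a_1 = 8/3; a_2 = 32/15; a_3 = 256/315; a_4 = 512/2835; a_5 = 4096/155925


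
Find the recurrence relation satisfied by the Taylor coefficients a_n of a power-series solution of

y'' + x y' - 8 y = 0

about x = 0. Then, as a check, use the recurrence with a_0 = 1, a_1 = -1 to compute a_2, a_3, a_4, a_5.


Substitute y = sum_n a_n x^n.
y''(x) has coefficient (n+2)(n+1) a_{n+2} at x^n;
x y'(x) has coefficient n a_n at x^n (shift);
-8 y(x) has coefficient -8 a_n at x^n.
Matching x^n: (n+2)(n+1) a_{n+2} + (n - 8) a_n = 0.
Thus a_{n+2} = (-n + 8) / ((n+1)(n+2)) * a_n.

Check with a_0 = 1, a_1 = -1 (apply the recurrence for n = 0, 1, 2, 3): a_0 = 1, a_1 = -1, a_2 = 4, a_3 = -7/6, a_4 = 2, a_5 = -7/24.

a_(n+2) = (-n + 8) / ((n+1)(n+2)) * a_n; check: a_0 = 1, a_1 = -1, a_2 = 4, a_3 = -7/6, a_4 = 2, a_5 = -7/24


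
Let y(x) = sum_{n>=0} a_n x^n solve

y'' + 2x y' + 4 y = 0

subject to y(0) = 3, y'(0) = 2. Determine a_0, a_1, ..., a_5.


Ansatz: y(x) = sum_{n>=0} a_n x^n, so y'(x) = sum_{n>=1} n a_n x^(n-1) and y''(x) = sum_{n>=2} n(n-1) a_n x^(n-2).
Substitute into P(x) y'' + Q(x) y' + R(x) y = 0 with P(x) = 1, Q(x) = 2x, R(x) = 4, and match powers of x.
Initial conditions: a_0 = 3, a_1 = 2.
Setting the coefficient of each power of x to zero and solving order by order (substituting the coefficients already found):
  x^0: 2 a_2 + 4 a_0 = 0  ->  2 a_2 = -4 a_0 = -12  ->  a_2 = -6
  x^1: 6 a_3 + 6 a_1 = 0  ->  6 a_3 = -6 a_1 = -12  ->  a_3 = -2
  x^2: 12 a_4 + 8 a_2 = 0  ->  12 a_4 = -8 a_2 = 48  ->  a_4 = 4
  x^3: 20 a_5 + 10 a_3 = 0  ->  20 a_5 = -10 a_3 = 20  ->  a_5 = 1
Truncated series: y(x) = 3 + 2 x - 6 x^2 - 2 x^3 + 4 x^4 + x^5 + O(x^6).

a_0 = 3; a_1 = 2; a_2 = -6; a_3 = -2; a_4 = 4; a_5 = 1


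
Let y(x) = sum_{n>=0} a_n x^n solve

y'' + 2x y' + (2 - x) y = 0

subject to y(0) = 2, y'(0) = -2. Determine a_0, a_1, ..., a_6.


Ansatz: y(x) = sum_{n>=0} a_n x^n, so y'(x) = sum_{n>=1} n a_n x^(n-1) and y''(x) = sum_{n>=2} n(n-1) a_n x^(n-2).
Substitute into P(x) y'' + Q(x) y' + R(x) y = 0 with P(x) = 1, Q(x) = 2x, R(x) = 2 - x, and match powers of x.
Initial conditions: a_0 = 2, a_1 = -2.
Setting the coefficient of each power of x to zero and solving order by order (substituting the coefficients already found):
  x^0: 2 a_2 + 2 a_0 = 0  ->  2 a_2 = -2 a_0 = -4  ->  a_2 = -2
  x^1: 6 a_3 + 4 a_1 - a_0 = 0  ->  6 a_3 = -4 a_1 + a_0 = 10  ->  a_3 = 5/3
  x^2: 12 a_4 + 6 a_2 - a_1 = 0  ->  12 a_4 = -6 a_2 + a_1 = 10  ->  a_4 = 5/6
  x^3: 20 a_5 + 8 a_3 - a_2 = 0  ->  20 a_5 = -8 a_3 + a_2 = -46/3  ->  a_5 = -23/30
  x^4: 30 a_6 + 10 a_4 - a_3 = 0  ->  30 a_6 = -10 a_4 + a_3 = -20/3  ->  a_6 = -2/9
Truncated series: y(x) = 2 - 2 x - 2 x^2 + (5/3) x^3 + (5/6) x^4 - (23/30) x^5 - (2/9) x^6 + O(x^7).

a_0 = 2; a_1 = -2; a_2 = -2; a_3 = 5/3; a_4 = 5/6; a_5 = -23/30; a_6 = -2/9


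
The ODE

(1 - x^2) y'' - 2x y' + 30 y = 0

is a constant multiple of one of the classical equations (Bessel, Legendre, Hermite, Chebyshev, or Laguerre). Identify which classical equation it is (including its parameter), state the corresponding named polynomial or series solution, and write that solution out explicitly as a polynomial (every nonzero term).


The equation is already in a standard form:  (1 - x^2) y'' - 2x y' + 30 y = 0.
This matches the Legendre equation (1 - x^2) y'' - 2x y' + n(n+1) y = 0 (note the -2x y' term) with n(n+1) = 30, so n = 5; the polynomial solution is P_5(x).
With y = sum_k a_k x^k, matching x^k gives (k+2)(k+1) a_{k+2} = [k(k+1) - n(n+1)] a_k = (k - 5)(k + 6) a_k. The right side vanishes at k = 5, so the series with the parity of 5 terminates at degree 5.
Standard normalization (P_n(1) = 1): leading coefficient (2n)!/(2^n (n!)^2) = 3628800/(32*14400) = 63/8, so a_5 = 63/8. Work downward with a_k = (k+1)(k+2) a_{k+2} / ((k - 5)(k + 6)):
  a_3 = (4)(5)(63/8) / ((3 - 5)(3 + 6)) = (315/2)/(-18) = -35/4
  a_1 = (2)(3)(-35/4) / ((1 - 5)(1 + 6)) = (-105/2)/(-28) = 15/8
Hence P_5(x) = 63 x^5/8 - 35 x^3/4 + 15 x/8.

P_5(x); series = 63 x^5/8 - 35 x^3/4 + 15 x/8


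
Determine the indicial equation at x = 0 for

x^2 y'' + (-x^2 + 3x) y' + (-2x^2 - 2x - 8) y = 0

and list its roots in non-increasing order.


Divide by x^2 to reach normal form y'' + P_1(x) y' + P_2(x) y = 0 with P_1(x) = -1 + 3/x and P_2(x) = -2 - 2/x - 8/x^2.
x = 0 is a singular point because the y'-coefficient -1 + 3/x has a pole at x = 0 and the y-coefficient -2 - 2/x - 8/x^2 has a pole at x = 0.
It is a regular singular point because x P_1(x) = p(x) = 3 - x and x^2 P_2(x) = q(x) = -2x^2 - 2x - 8 are polynomials, hence analytic at x = 0.
p(0) = 3,  q(0) = -8.
Indicial equation: r(r-1) + p(0) r + q(0) = 0, i.e. r^2 + (p(0) - 1) r + q(0) = 0, i.e. r^2 + 2 r - 8 = 0.
Discriminant: (2)^2 - 4(-8) = 36, so r = (-2 ± 6)/2.
Solving: r_1 = 2, r_2 = -4.

indicial: r^2 + 2 r - 8 = 0; roots r_1 = 2, r_2 = -4


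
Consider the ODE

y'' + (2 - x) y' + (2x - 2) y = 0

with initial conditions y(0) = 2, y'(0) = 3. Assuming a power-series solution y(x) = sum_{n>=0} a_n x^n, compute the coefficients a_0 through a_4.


Ansatz: y(x) = sum_{n>=0} a_n x^n, so y'(x) = sum_{n>=1} n a_n x^(n-1) and y''(x) = sum_{n>=2} n(n-1) a_n x^(n-2).
Substitute into P(x) y'' + Q(x) y' + R(x) y = 0 with P(x) = 1, Q(x) = 2 - x, R(x) = 2x - 2, and match powers of x.
Initial conditions: a_0 = 2, a_1 = 3.
Setting the coefficient of each power of x to zero and solving order by order (substituting the coefficients already found):
  x^0: 2 a_2 + 2 a_1 - 2 a_0 = 0  ->  2 a_2 = -2 a_1 + 2 a_0 = -2  ->  a_2 = -1
  x^1: 6 a_3 + 4 a_2 - 3 a_1 + 2 a_0 = 0  ->  6 a_3 = -4 a_2 + 3 a_1 - 2 a_0 = 9  ->  a_3 = 3/2
  x^2: 12 a_4 + 6 a_3 - 4 a_2 + 2 a_1 = 0  ->  12 a_4 = -6 a_3 + 4 a_2 - 2 a_1 = -19  ->  a_4 = -19/12
Truncated series: y(x) = 2 + 3 x - x^2 + (3/2) x^3 - (19/12) x^4 + O(x^5).

a_0 = 2; a_1 = 3; a_2 = -1; a_3 = 3/2; a_4 = -19/12


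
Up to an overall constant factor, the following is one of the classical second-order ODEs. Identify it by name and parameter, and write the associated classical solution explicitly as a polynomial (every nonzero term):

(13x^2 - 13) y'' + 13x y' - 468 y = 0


All three coefficients share the factor -13; dividing through by -13 gives  (1 - x^2) y'' - x y' + 36 y = 0.
This matches the Chebyshev equation (1 - x^2) y'' - x y' + n^2 y = 0 (note the -x y' term, not -2x y') with n^2 = 36, so n = 6; the polynomial solution is T_6(x).
With y = sum_k a_k x^k, matching x^k gives (k+2)(k+1) a_{k+2} = (k^2 - n^2) a_k = (k - 6)(k + 6) a_k. The right side vanishes at k = 6, so the series with the parity of 6 terminates at degree 6.
Standard normalization: leading coefficient of T_n is 2^(n-1), so a_6 = 2^5 = 32. Work downward with a_k = (k+1)(k+2) a_{k+2} / ((k - 6)(k + 6)):
  a_4 = (5)(6)(32) / ((4 - 6)(4 + 6)) = 960/(-20) = -48
  a_2 = (3)(4)(-48) / ((2 - 6)(2 + 6)) = -576/(-32) = 18
  a_0 = (1)(2)(18) / ((0 - 6)(0 + 6)) = 36/(-36) = -1
Hence T_6(x) = 32 x^6 - 48 x^4 + 18 x^2 - 1.

T_6(x); series = 32 x^6 - 48 x^4 + 18 x^2 - 1


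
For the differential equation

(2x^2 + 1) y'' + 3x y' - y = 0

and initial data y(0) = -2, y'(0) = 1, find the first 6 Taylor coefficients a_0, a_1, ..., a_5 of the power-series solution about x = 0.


Ansatz: y(x) = sum_{n>=0} a_n x^n, so y'(x) = sum_{n>=1} n a_n x^(n-1) and y''(x) = sum_{n>=2} n(n-1) a_n x^(n-2).
Substitute into P(x) y'' + Q(x) y' + R(x) y = 0 with P(x) = 2x^2 + 1, Q(x) = 3x, R(x) = -1, and match powers of x.
Initial conditions: a_0 = -2, a_1 = 1.
Setting the coefficient of each power of x to zero and solving order by order (substituting the coefficients already found):
  x^0: 2 a_2 - a_0 = 0  ->  2 a_2 = a_0 = -2  ->  a_2 = -1
  x^1: 6 a_3 + 2 a_1 = 0  ->  6 a_3 = -2 a_1 = -2  ->  a_3 = -1/3
  x^2: 12 a_4 + 9 a_2 = 0  ->  12 a_4 = -9 a_2 = 9  ->  a_4 = 3/4
  x^3: 20 a_5 + 20 a_3 = 0  ->  20 a_5 = -20 a_3 = 20/3  ->  a_5 = 1/3
Truncated series: y(x) = -2 + x - x^2 - (1/3) x^3 + (3/4) x^4 + (1/3) x^5 + O(x^6).

a_0 = -2; a_1 = 1; a_2 = -1; a_3 = -1/3; a_4 = 3/4; a_5 = 1/3


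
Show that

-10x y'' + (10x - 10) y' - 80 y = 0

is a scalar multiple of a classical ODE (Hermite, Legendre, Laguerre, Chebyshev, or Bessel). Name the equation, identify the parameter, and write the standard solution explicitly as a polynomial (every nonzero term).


All three coefficients share the factor -10; dividing through by -10 gives  x y'' + (1 - x) y' + 8 y = 0.
This matches the Laguerre equation x y'' + (1 - x) y' + n y = 0 with n = 8; the polynomial solution is L_8(x).
With y = sum_k a_k x^k, matching x^k gives (k+1)k a_{k+1} + (k+1) a_{k+1} - k a_k + n a_k = 0, i.e. (k+1)^2 a_{k+1} = (k - n) a_k = (k - 8) a_k. The right side vanishes at k = 8, so the series terminates at degree 8.
Standard normalization L_n(0) = 1 gives a_0 = 1. Work upward with a_{k+1} = (k - 8) a_k / (k+1)^2:
  a_1 = (0 - 8)(1) / 1^2 = -8/1 = -8
  a_2 = (1 - 8)(-8) / 2^2 = 56/4 = 14
  a_3 = (2 - 8)(14) / 3^2 = -84/9 = -28/3
  a_4 = (3 - 8)(-28/3) / 4^2 = (140/3)/16 = 35/12
  a_5 = (4 - 8)(35/12) / 5^2 = (-35/3)/25 = -7/15
  a_6 = (5 - 8)(-7/15) / 6^2 = (7/5)/36 = 7/180
  a_7 = (6 - 8)(7/180) / 7^2 = (-7/90)/49 = -1/630
  a_8 = (7 - 8)(-1/630) / 8^2 = (1/630)/64 = 1/40320
Hence L_8(x) = x^8/40320 - x^7/630 + 7 x^6/180 - 7 x^5/15 + 35 x^4/12 - 28 x^3/3 + 14 x^2 - 8 x + 1.

L_8(x); series = x^8/40320 - x^7/630 + 7 x^6/180 - 7 x^5/15 + 35 x^4/12 - 28 x^3/3 + 14 x^2 - 8 x + 1


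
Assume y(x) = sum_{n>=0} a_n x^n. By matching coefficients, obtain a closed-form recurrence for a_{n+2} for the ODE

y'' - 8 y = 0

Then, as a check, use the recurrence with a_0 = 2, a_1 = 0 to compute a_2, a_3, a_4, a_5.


Substitute y = sum_n a_n x^n into y'' + (const) y = 0.
y''(x) = sum_{n>=0} (n+2)(n+1) a_{n+2} x^n.
The ODE becomes sum_n [(n+2)(n+1) a_{n+2} - 8 a_n] x^n = 0.
Setting each coefficient to zero gives the recurrence:
  (n+2)(n+1) a_{n+2} - 8 a_n = 0,
  a_{n+2} = 8 / ((n+1)(n+2)) a_n.

Check with a_0 = 2, a_1 = 0 (apply the recurrence for n = 0, 1, 2, 3): a_0 = 2, a_1 = 0, a_2 = 8, a_3 = 0, a_4 = 16/3, a_5 = 0.

a_{n+2} = 8/((n+1)(n+2)) * a_n; check: a_0 = 2, a_1 = 0, a_2 = 8, a_3 = 0, a_4 = 16/3, a_5 = 0


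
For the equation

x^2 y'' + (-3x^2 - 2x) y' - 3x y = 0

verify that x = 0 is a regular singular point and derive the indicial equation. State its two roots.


Divide by x^2 to reach normal form y'' + P_1(x) y' + P_2(x) y = 0 with P_1(x) = -3 - 2/x and P_2(x) = -3/x.
x = 0 is a singular point because the y'-coefficient -3 - 2/x has a pole at x = 0 and the y-coefficient -3/x has a pole at x = 0.
It is a regular singular point because x P_1(x) = p(x) = -3x - 2 and x^2 P_2(x) = q(x) = -3x are polynomials, hence analytic at x = 0.
p(0) = -2,  q(0) = 0.
Indicial equation: r(r-1) + p(0) r + q(0) = 0, i.e. r^2 + (p(0) - 1) r + q(0) = 0, i.e. r^2 - 3 r = 0.
Discriminant: (-3)^2 - 4(0) = 9, so r = (3 ± 3)/2.
Solving: r_1 = 3, r_2 = 0.

indicial: r^2 - 3 r = 0; roots r_1 = 3, r_2 = 0


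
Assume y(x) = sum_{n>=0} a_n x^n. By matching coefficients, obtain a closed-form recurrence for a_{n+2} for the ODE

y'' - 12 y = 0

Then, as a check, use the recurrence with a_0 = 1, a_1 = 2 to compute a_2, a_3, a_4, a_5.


Substitute y = sum_n a_n x^n into y'' + (const) y = 0.
y''(x) = sum_{n>=0} (n+2)(n+1) a_{n+2} x^n.
The ODE becomes sum_n [(n+2)(n+1) a_{n+2} - 12 a_n] x^n = 0.
Setting each coefficient to zero gives the recurrence:
  (n+2)(n+1) a_{n+2} - 12 a_n = 0,
  a_{n+2} = 12 / ((n+1)(n+2)) a_n.

Check with a_0 = 1, a_1 = 2 (apply the recurrence for n = 0, 1, 2, 3): a_0 = 1, a_1 = 2, a_2 = 6, a_3 = 4, a_4 = 6, a_5 = 12/5.

a_{n+2} = 12/((n+1)(n+2)) * a_n; check: a_0 = 1, a_1 = 2, a_2 = 6, a_3 = 4, a_4 = 6, a_5 = 12/5


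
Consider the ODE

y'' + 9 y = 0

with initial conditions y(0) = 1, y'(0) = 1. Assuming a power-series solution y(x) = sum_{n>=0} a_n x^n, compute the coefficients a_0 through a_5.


Ansatz: y(x) = sum_{n>=0} a_n x^n, so y'(x) = sum_{n>=1} n a_n x^(n-1) and y''(x) = sum_{n>=2} n(n-1) a_n x^(n-2).
Substitute into P(x) y'' + Q(x) y' + R(x) y = 0 with P(x) = 1, Q(x) = 0, R(x) = 9, and match powers of x.
Initial conditions: a_0 = 1, a_1 = 1.
Setting the coefficient of each power of x to zero and solving order by order (substituting the coefficients already found):
  x^0: 2 a_2 + 9 a_0 = 0  ->  2 a_2 = -9 a_0 = -9  ->  a_2 = -9/2
  x^1: 6 a_3 + 9 a_1 = 0  ->  6 a_3 = -9 a_1 = -9  ->  a_3 = -3/2
  x^2: 12 a_4 + 9 a_2 = 0  ->  12 a_4 = -9 a_2 = 81/2  ->  a_4 = 27/8
  x^3: 20 a_5 + 9 a_3 = 0  ->  20 a_5 = -9 a_3 = 27/2  ->  a_5 = 27/40
Truncated series: y(x) = 1 + x - (9/2) x^2 - (3/2) x^3 + (27/8) x^4 + (27/40) x^5 + O(x^6).

a_0 = 1; a_1 = 1; a_2 = -9/2; a_3 = -3/2; a_4 = 27/8; a_5 = 27/40


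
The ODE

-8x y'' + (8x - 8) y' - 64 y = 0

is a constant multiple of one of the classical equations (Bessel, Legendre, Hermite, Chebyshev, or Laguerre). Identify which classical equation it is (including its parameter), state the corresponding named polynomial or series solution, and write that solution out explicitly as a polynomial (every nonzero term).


All three coefficients share the factor -8; dividing through by -8 gives  x y'' + (1 - x) y' + 8 y = 0.
This matches the Laguerre equation x y'' + (1 - x) y' + n y = 0 with n = 8; the polynomial solution is L_8(x).
With y = sum_k a_k x^k, matching x^k gives (k+1)k a_{k+1} + (k+1) a_{k+1} - k a_k + n a_k = 0, i.e. (k+1)^2 a_{k+1} = (k - n) a_k = (k - 8) a_k. The right side vanishes at k = 8, so the series terminates at degree 8.
Standard normalization L_n(0) = 1 gives a_0 = 1. Work upward with a_{k+1} = (k - 8) a_k / (k+1)^2:
  a_1 = (0 - 8)(1) / 1^2 = -8/1 = -8
  a_2 = (1 - 8)(-8) / 2^2 = 56/4 = 14
  a_3 = (2 - 8)(14) / 3^2 = -84/9 = -28/3
  a_4 = (3 - 8)(-28/3) / 4^2 = (140/3)/16 = 35/12
  a_5 = (4 - 8)(35/12) / 5^2 = (-35/3)/25 = -7/15
  a_6 = (5 - 8)(-7/15) / 6^2 = (7/5)/36 = 7/180
  a_7 = (6 - 8)(7/180) / 7^2 = (-7/90)/49 = -1/630
  a_8 = (7 - 8)(-1/630) / 8^2 = (1/630)/64 = 1/40320
Hence L_8(x) = x^8/40320 - x^7/630 + 7 x^6/180 - 7 x^5/15 + 35 x^4/12 - 28 x^3/3 + 14 x^2 - 8 x + 1.

L_8(x); series = x^8/40320 - x^7/630 + 7 x^6/180 - 7 x^5/15 + 35 x^4/12 - 28 x^3/3 + 14 x^2 - 8 x + 1
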